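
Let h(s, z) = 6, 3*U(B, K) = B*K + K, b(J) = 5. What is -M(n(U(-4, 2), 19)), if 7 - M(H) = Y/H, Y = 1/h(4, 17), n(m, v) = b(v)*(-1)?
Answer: -211/30 ≈ -7.0333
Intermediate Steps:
U(B, K) = K/3 + B*K/3 (U(B, K) = (B*K + K)/3 = (K + B*K)/3 = K/3 + B*K/3)
n(m, v) = -5 (n(m, v) = 5*(-1) = -5)
Y = ⅙ (Y = 1/6 = ⅙ ≈ 0.16667)
M(H) = 7 - 1/(6*H)
-M(n(U(-4, 2), 19)) = -(7 - ⅙/(-5)) = -(7 - ⅙*(-⅕)) = -(7 + 1/30) = -1*211/30 = -211/30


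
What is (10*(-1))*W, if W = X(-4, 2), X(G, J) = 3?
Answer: -30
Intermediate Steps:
W = 3
(10*(-1))*W = (10*(-1))*3 = -10*3 = -30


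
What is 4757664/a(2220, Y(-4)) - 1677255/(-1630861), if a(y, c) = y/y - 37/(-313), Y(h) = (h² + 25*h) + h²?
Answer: 1214297670171801/285400675 ≈ 4.2547e+6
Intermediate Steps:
Y(h) = 2*h² + 25*h
a(y, c) = 350/313 (a(y, c) = 1 - 37*(-1/313) = 1 + 37/313 = 350/313)
4757664/a(2220, Y(-4)) - 1677255/(-1630861) = 4757664/(350/313) - 1677255/(-1630861) = 4757664*(313/350) - 1677255*(-1/1630861) = 744574416/175 + 1677255/1630861 = 1214297670171801/285400675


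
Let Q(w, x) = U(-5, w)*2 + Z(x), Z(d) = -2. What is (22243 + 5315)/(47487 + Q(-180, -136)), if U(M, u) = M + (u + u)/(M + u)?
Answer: 113294/195191 ≈ 0.58043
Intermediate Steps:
U(M, u) = M + 2*u/(M + u) (U(M, u) = M + (2*u)/(M + u) = M + 2*u/(M + u))
Q(w, x) = -2 + 2*(25 - 3*w)/(-5 + w) (Q(w, x) = (((-5)² + 2*w - 5*w)/(-5 + w))*2 - 2 = ((25 + 2*w - 5*w)/(-5 + w))*2 - 2 = ((25 - 3*w)/(-5 + w))*2 - 2 = 2*(25 - 3*w)/(-5 + w) - 2 = -2 + 2*(25 - 3*w)/(-5 + w))
(22243 + 5315)/(47487 + Q(-180, -136)) = (22243 + 5315)/(47487 + 4*(15 - 2*(-180))/(-5 - 180)) = 27558/(47487 + 4*(15 + 360)/(-185)) = 27558/(47487 + 4*(-1/185)*375) = 27558/(47487 - 300/37) = 27558/(1756719/37) = 27558*(37/1756719) = 113294/195191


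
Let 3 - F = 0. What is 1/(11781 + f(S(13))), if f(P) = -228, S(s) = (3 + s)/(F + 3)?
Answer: 1/11553 ≈ 8.6558e-5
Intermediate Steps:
F = 3 (F = 3 - 1*0 = 3 + 0 = 3)
S(s) = 1/2 + s/6 (S(s) = (3 + s)/(3 + 3) = (3 + s)/6 = (3 + s)*(1/6) = 1/2 + s/6)
1/(11781 + f(S(13))) = 1/(11781 - 228) = 1/11553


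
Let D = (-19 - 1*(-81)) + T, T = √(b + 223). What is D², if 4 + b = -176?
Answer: (62 + √43)² ≈ 4700.1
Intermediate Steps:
b = -180 (b = -4 - 176 = -180)
T = √43 (T = √(-180 + 223) = √43 ≈ 6.5574)
D = 62 + √43 (D = (-19 - 1*(-81)) + √43 = (-19 + 81) + √43 = 62 + √43 ≈ 68.557)
D² = (62 + √43)²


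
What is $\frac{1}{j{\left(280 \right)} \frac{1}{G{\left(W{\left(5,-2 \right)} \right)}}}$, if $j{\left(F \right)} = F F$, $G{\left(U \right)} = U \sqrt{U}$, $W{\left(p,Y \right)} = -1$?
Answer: $- \frac{i}{78400} \approx - 1.2755 \cdot 10^{-5} i$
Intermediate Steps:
$G{\left(U \right)} = U^{\frac{3}{2}}$
$j{\left(F \right)} = F^{2}$
$\frac{1}{j{\left(280 \right)} \frac{1}{G{\left(W{\left(5,-2 \right)} \right)}}} = \frac{1}{280^{2} \frac{1}{\left(-1\right)^{\frac{3}{2}}}} = \frac{1}{78400 \frac{1}{\left(-1\right) i}} = \frac{1}{78400 i} = - \frac{i}{78400}$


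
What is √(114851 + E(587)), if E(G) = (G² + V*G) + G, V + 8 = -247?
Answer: √310322 ≈ 557.07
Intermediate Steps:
V = -255 (V = -8 - 247 = -255)
E(G) = G² - 254*G (E(G) = (G² - 255*G) + G = G² - 254*G)
√(114851 + E(587)) = √(114851 + 587*(-254 + 587)) = √(114851 + 587*333) = √(114851 + 195471) = √310322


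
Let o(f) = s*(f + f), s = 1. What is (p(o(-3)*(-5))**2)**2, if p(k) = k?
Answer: 810000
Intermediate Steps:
o(f) = 2*f (o(f) = 1*(f + f) = 1*(2*f) = 2*f)
(p(o(-3)*(-5))**2)**2 = (((2*(-3))*(-5))**2)**2 = ((-6*(-5))**2)**2 = (30**2)**2 = 900**2 = 810000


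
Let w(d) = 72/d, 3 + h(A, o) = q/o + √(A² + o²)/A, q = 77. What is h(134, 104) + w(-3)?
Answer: -2731/104 + √7193/67 ≈ -24.994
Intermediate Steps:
h(A, o) = -3 + 77/o + √(A² + o²)/A (h(A, o) = -3 + (77/o + √(A² + o²)/A) = -3 + 77/o + √(A² + o²)/A)
h(134, 104) + w(-3) = (-3 + 77/104 + √(134² + 104²)/134) + 72/(-3) = (-3 + 77*(1/104) + √(17956 + 10816)/134) + 72*(-⅓) = (-3 + 77/104 + √28772/134) - 24 = (-3 + 77/104 + (2*√7193)/134) - 24 = (-3 + 77/104 + √7193/67) - 24 = (-235/104 + √7193/67) - 24 = -2731/104 + √7193/67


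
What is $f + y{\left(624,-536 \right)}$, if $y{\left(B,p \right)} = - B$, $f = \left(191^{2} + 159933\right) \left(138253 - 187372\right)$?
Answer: $-9647659890$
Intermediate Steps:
$f = -9647659266$ ($f = \left(36481 + 159933\right) \left(-49119\right) = 196414 \left(-49119\right) = -9647659266$)
$f + y{\left(624,-536 \right)} = -9647659266 - 624 = -9647659890$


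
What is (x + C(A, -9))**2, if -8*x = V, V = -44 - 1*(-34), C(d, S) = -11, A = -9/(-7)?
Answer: 1521/16 ≈ 95.063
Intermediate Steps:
A = 9/7 (A = -9*(-1/7) = 9/7 ≈ 1.2857)
V = -10 (V = -44 + 34 = -10)
x = 5/4 (x = -1/8*(-10) = 5/4 ≈ 1.2500)
(x + C(A, -9))**2 = (5/4 - 11)**2 = (-39/4)**2 = 1521/16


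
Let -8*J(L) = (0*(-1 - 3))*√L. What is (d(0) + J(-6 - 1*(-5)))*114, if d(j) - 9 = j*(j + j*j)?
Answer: 1026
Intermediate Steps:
d(j) = 9 + j*(j + j²) (d(j) = 9 + j*(j + j*j) = 9 + j*(j + j²))
J(L) = 0 (J(L) = -0*(-1 - 3)*√L/8 = -0*(-4)*√L/8 = -0*√L = -⅛*0 = 0)
(d(0) + J(-6 - 1*(-5)))*114 = ((9 + 0² + 0³) + 0)*114 = ((9 + 0 + 0) + 0)*114 = (9 + 0)*114 = 9*114 = 1026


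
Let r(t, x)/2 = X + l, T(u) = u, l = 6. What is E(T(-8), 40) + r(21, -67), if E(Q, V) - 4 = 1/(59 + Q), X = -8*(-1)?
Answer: 1633/51 ≈ 32.020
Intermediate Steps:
X = 8
E(Q, V) = 4 + 1/(59 + Q)
r(t, x) = 28 (r(t, x) = 2*(8 + 6) = 2*14 = 28)
E(T(-8), 40) + r(21, -67) = (237 + 4*(-8))/(59 - 8) + 28 = (237 - 32)/51 + 28 = (1/51)*205 + 28 = 205/51 + 28 = 1633/51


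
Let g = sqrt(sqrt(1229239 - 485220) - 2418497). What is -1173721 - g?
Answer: -1173721 - I*sqrt(2418497 - sqrt(744019)) ≈ -1.1737e+6 - 1554.9*I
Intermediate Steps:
g = sqrt(-2418497 + sqrt(744019)) (g = sqrt(sqrt(744019) - 2418497) = sqrt(-2418497 + sqrt(744019)) ≈ 1554.9*I)
-1173721 - g = -1173721 - sqrt(-2418497 + sqrt(744019))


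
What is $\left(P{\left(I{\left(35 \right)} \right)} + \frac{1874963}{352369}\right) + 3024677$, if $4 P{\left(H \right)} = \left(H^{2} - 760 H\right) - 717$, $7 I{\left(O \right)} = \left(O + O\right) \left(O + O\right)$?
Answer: $\frac{4248164992531}{1409476} \approx 3.014 \cdot 10^{6}$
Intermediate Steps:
$I{\left(O \right)} = \frac{4 O^{2}}{7}$ ($I{\left(O \right)} = \frac{\left(O + O\right) \left(O + O\right)}{7} = \frac{2 O 2 O}{7} = \frac{4 O^{2}}{7}$)
$P{\left(H \right)} = - \frac{717}{4} - 190 H + \frac{H^{2}}{4}$ ($P{\left(H \right)} = \frac{\left(H^{2} - 760 H\right) - 717}{4} = \frac{-717 + H^{2} - 760 H}{4} = - \frac{717}{4} - 190 H + \frac{H^{2}}{4}$)
$\left(P{\left(I{\left(35 \right)} \right)} + \frac{1874963}{352369}\right) + 3024677 = \left(\left(- \frac{717}{4} - 190 \frac{4 \cdot 35^{2}}{7} + \frac{\left(\frac{4 \cdot 35^{2}}{7}\right)^{2}}{4}\right) + \frac{1874963}{352369}\right) + 3024677 = \left(\left(- \frac{717}{4} - 190 \cdot \frac{4}{7} \cdot 1225 + \frac{\left(\frac{4}{7} \cdot 1225\right)^{2}}{4}\right) + 1874963 \cdot \frac{1}{352369}\right) + 3024677 = \left(\left(- \frac{717}{4} - 133000 + \frac{700^{2}}{4}\right) + \frac{1874963}{352369}\right) + 3024677 = \left(\left(- \frac{717}{4} - 133000 + \frac{1}{4} \cdot 490000\right) + \frac{1874963}{352369}\right) + 3024677 = \left(\left(- \frac{717}{4} - 133000 + 122500\right) + \frac{1874963}{352369}\right) + 3024677 = \left(- \frac{42717}{4} + \frac{1874963}{352369}\right) + 3024677 = - \frac{15044646721}{1409476} + 3024677 = \frac{4248164992531}{1409476}$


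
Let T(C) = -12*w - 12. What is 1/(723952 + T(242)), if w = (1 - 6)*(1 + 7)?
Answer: 1/724420 ≈ 1.3804e-6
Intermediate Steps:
w = -40 (w = -5*8 = -40)
T(C) = 468 (T(C) = -12*(-40) - 12 = 480 - 12 = 468)
1/(723952 + T(242)) = 1/(723952 + 468) = 1/724420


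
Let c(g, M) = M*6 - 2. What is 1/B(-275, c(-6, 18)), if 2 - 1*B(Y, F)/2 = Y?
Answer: 1/554 ≈ 0.0018051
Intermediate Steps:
c(g, M) = -2 + 6*M (c(g, M) = 6*M - 2 = -2 + 6*M)
B(Y, F) = 4 - 2*Y
1/B(-275, c(-6, 18)) = 1/(4 - 2*(-275)) = 1/(4 + 550) = 1/554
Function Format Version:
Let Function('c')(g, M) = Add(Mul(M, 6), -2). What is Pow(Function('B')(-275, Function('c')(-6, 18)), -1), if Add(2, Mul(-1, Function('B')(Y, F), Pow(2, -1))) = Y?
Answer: Rational(1, 554) ≈ 0.0018051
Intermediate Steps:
Function('c')(g, M) = Add(-2, Mul(6, M)) (Function('c')(g, M) = Add(Mul(6, M), -2) = Add(-2, Mul(6, M)))
Function('B')(Y, F) = Add(4, Mul(-2, Y))
Pow(Function('B')(-275, Function('c')(-6, 18)), -1) = Pow(Add(4, Mul(-2, -275)), -1) = Pow(Add(4, 550), -1) = Pow(554, -1) = Rational(1, 554)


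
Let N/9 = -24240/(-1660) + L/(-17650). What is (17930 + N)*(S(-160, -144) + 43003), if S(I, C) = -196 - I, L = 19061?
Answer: 1136255488961611/1464950 ≈ 7.7563e+8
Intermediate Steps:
N = 178287633/1464950 (N = 9*(-24240/(-1660) + 19061/(-17650)) = 9*(-24240*(-1/1660) + 19061*(-1/17650)) = 9*(1212/83 - 19061/17650) = 9*(19809737/1464950) = 178287633/1464950 ≈ 121.70)
(17930 + N)*(S(-160, -144) + 43003) = (17930 + 178287633/1464950)*((-196 - 1*(-160)) + 43003) = 26444841133*((-196 + 160) + 43003)/1464950 = 26444841133*(-36 + 43003)/1464950 = (26444841133/1464950)*42967 = 1136255488961611/1464950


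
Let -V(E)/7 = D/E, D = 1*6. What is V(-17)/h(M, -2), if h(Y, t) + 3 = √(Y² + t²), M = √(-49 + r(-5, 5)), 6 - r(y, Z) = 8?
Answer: -9/68 - 3*I*√47/68 ≈ -0.13235 - 0.30246*I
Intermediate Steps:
D = 6
r(y, Z) = -2 (r(y, Z) = 6 - 1*8 = 6 - 8 = -2)
V(E) = -42/E
M = I*√51 (M = √(-49 - 2) = √(-51) = I*√51 ≈ 7.1414*I)
h(Y, t) = -3 + √(Y² + t²)
V(-17)/h(M, -2) = (-42/(-17))/(-3 + √((I*√51)² + (-2)²)) = (-42*(-1/17))/(-3 + √(-51 + 4)) = 42/(17*(-3 + √(-47))) = 42/(17*(-3 + I*√47))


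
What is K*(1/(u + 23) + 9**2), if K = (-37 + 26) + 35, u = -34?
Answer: 21360/11 ≈ 1941.8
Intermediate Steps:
K = 24 (K = -11 + 35 = 24)
K*(1/(u + 23) + 9**2) = 24*(1/(-34 + 23) + 9**2) = 24*(1/(-11) + 81) = 24*(-1/11 + 81) = 24*(890/11) = 21360/11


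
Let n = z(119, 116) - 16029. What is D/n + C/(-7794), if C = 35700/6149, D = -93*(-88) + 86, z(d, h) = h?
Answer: -66151729120/127105899063 ≈ -0.52045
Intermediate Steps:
D = 8270 (D = 8184 + 86 = 8270)
C = 35700/6149 (C = 35700*(1/6149) = 35700/6149 ≈ 5.8058)
n = -15913 (n = 116 - 16029 = -15913)
D/n + C/(-7794) = 8270/(-15913) + (35700/6149)/(-7794) = 8270*(-1/15913) + (35700/6149)*(-1/7794) = -8270/15913 - 5950/7987551 = -66151729120/127105899063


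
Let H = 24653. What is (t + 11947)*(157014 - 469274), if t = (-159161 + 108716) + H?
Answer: 4323239700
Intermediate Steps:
t = -25792 (t = (-159161 + 108716) + 24653 = -50445 + 24653 = -25792)
(t + 11947)*(157014 - 469274) = (-25792 + 11947)*(157014 - 469274) = -13845*(-312260) = 4323239700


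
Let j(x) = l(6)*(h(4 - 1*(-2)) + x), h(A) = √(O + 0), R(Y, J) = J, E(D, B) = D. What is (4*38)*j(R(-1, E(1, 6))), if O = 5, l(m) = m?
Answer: 912 + 912*√5 ≈ 2951.3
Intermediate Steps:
h(A) = √5 (h(A) = √(5 + 0) = √5)
j(x) = 6*x + 6*√5 (j(x) = 6*(√5 + x) = 6*(x + √5) = 6*x + 6*√5)
(4*38)*j(R(-1, E(1, 6))) = (4*38)*(6*1 + 6*√5) = 152*(6 + 6*√5) = 912 + 912*√5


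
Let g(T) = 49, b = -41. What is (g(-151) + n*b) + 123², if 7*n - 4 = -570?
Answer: 129452/7 ≈ 18493.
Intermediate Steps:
n = -566/7 (n = 4/7 + (⅐)*(-570) = 4/7 - 570/7 = -566/7 ≈ -80.857)
(g(-151) + n*b) + 123² = (49 - 566/7*(-41)) + 123² = (49 + 23206/7) + 15129 = 23549/7 + 15129 = 129452/7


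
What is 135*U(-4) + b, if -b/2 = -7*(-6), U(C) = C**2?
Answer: 2076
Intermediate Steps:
b = -84 (b = -(-14)*(-6) = -2*42 = -84)
135*U(-4) + b = 135*(-4)**2 - 84 = 135*16 - 84 = 2160 - 84 = 2076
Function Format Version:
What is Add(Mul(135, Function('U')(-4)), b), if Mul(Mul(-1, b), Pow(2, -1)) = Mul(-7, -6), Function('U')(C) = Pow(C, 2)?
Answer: 2076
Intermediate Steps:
b = -84 (b = Mul(-2, Mul(-7, -6)) = Mul(-2, 42) = -84)
Add(Mul(135, Function('U')(-4)), b) = Add(Mul(135, Pow(-4, 2)), -84) = Add(Mul(135, 16), -84) = Add(2160, -84) = 2076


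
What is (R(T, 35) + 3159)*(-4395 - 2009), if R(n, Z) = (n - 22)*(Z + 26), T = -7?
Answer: -8901560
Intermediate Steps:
R(n, Z) = (-22 + n)*(26 + Z)
(R(T, 35) + 3159)*(-4395 - 2009) = ((-572 - 22*35 + 26*(-7) + 35*(-7)) + 3159)*(-4395 - 2009) = ((-572 - 770 - 182 - 245) + 3159)*(-6404) = (-1769 + 3159)*(-6404) = 1390*(-6404) = -8901560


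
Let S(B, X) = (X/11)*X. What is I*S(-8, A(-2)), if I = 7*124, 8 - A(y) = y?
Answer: 86800/11 ≈ 7890.9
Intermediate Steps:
A(y) = 8 - y
I = 868
S(B, X) = X**2/11 (S(B, X) = (X*(1/11))*X = (X/11)*X = X**2/11)
I*S(-8, A(-2)) = 868*((8 - 1*(-2))**2/11) = 868*((8 + 2)**2/11) = 868*((1/11)*10**2) = 868*((1/11)*100) = 868*(100/11) = 86800/11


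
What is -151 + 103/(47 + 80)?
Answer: -19074/127 ≈ -150.19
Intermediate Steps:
-151 + 103/(47 + 80) = -151 + 103/127 = -19074/127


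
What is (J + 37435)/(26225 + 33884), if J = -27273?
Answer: 10162/60109 ≈ 0.16906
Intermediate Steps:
(J + 37435)/(26225 + 33884) = (-27273 + 37435)/(26225 + 33884) = 10162/60109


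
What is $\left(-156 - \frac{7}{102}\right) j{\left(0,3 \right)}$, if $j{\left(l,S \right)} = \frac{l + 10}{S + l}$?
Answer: $- \frac{79595}{153} \approx -520.23$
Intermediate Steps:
$j{\left(l,S \right)} = \frac{10 + l}{S + l}$
$\left(-156 - \frac{7}{102}\right) j{\left(0,3 \right)} = \left(-156 - \frac{7}{102}\right) \frac{10 + 0}{3 + 0} = \left(-156 - \frac{7}{102}\right) \frac{1}{3} \cdot 10 = \left(- \frac{15919}{102}\right) \frac{10}{3} = - \frac{79595}{153}$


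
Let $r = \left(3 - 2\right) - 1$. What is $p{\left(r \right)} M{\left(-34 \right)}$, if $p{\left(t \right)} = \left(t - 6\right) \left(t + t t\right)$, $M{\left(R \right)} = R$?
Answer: $0$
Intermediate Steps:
$r = 0$ ($r = 1 - 1 = 0$)
$p{\left(t \right)} = \left(-6 + t\right) \left(t + t^{2}\right)$
$p{\left(r \right)} M{\left(-34 \right)} = 0 \left(-6 + 0^{2} - 0\right) \left(-34\right) = 0 \left(-6 + 0 + 0\right) \left(-34\right) = 0 \left(-6\right) \left(-34\right) = 0 \left(-34\right) = 0$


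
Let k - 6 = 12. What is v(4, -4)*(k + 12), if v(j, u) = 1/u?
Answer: -15/2 ≈ -7.5000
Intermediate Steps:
k = 18 (k = 6 + 12 = 18)
v(4, -4)*(k + 12) = (18 + 12)/(-4) = -¼*30 = -15/2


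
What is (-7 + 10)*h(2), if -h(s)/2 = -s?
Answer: 12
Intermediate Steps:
h(s) = 2*s (h(s) = -(-2)*s = 2*s)
(-7 + 10)*h(2) = (-7 + 10)*(2*2) = 3*4 = 12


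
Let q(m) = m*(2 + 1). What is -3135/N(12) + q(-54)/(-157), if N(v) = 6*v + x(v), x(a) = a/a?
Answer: -480369/11461 ≈ -41.913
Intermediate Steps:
x(a) = 1
N(v) = 1 + 6*v (N(v) = 6*v + 1 = 1 + 6*v)
q(m) = 3*m (q(m) = m*3 = 3*m)
-3135/N(12) + q(-54)/(-157) = -3135/(1 + 6*12) + (3*(-54))/(-157) = -3135/(1 + 72) - 162*(-1/157) = -3135/73 + 162/157 = -480369/11461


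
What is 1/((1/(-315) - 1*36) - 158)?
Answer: -315/61111 ≈ -0.0051546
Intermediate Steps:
1/((1/(-315) - 1*36) - 158) = 1/((-1/315 - 36) - 158) = 1/(-11341/315 - 158) = 1/(-61111/315) = -315/61111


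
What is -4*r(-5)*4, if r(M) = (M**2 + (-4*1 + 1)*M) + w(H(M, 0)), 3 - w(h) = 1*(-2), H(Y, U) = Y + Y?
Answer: -720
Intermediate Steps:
H(Y, U) = 2*Y
w(h) = 5 (w(h) = 3 - (-2) = 3 - 1*(-2) = 3 + 2 = 5)
r(M) = 5 + M**2 - 3*M (r(M) = (M**2 + (-4*1 + 1)*M) + 5 = (M**2 + (-4 + 1)*M) + 5 = (M**2 - 3*M) + 5 = 5 + M**2 - 3*M)
-4*r(-5)*4 = -4*(5 + (-5)**2 - 3*(-5))*4 = -4*(5 + 25 + 15)*4 = -4*45*4 = -180*4 = -720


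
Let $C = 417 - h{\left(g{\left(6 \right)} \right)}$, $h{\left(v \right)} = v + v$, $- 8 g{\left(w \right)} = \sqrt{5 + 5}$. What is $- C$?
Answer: $-417 - \frac{\sqrt{10}}{4} \approx -417.79$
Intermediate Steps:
$g{\left(w \right)} = - \frac{\sqrt{10}}{8}$ ($g{\left(w \right)} = - \frac{\sqrt{5 + 5}}{8} = - \frac{\sqrt{10}}{8}$)
$h{\left(v \right)} = 2 v$
$C = 417 + \frac{\sqrt{10}}{4}$ ($C = 417 - 2 \left(- \frac{\sqrt{10}}{8}\right) = 417 - - \frac{\sqrt{10}}{4} = 417 + \frac{\sqrt{10}}{4} \approx 417.79$)
$- C = - (417 + \frac{\sqrt{10}}{4}) = -417 - \frac{\sqrt{10}}{4}$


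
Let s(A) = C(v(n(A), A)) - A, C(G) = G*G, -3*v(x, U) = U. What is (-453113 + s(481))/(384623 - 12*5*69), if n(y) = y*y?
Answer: -3850985/3424347 ≈ -1.1246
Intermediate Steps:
n(y) = y²
v(x, U) = -U/3
C(G) = G²
s(A) = -A + A²/9 (s(A) = (-A/3)² - A = A²/9 - A = -A + A²/9)
(-453113 + s(481))/(384623 - 12*5*69) = (-453113 + (⅑)*481*(-9 + 481))/(384623 - 12*5*69) = (-453113 + (⅑)*481*472)/(384623 - 60*69) = (-453113 + 227032/9)/(384623 - 4140) = -3850985/9/380483 = -3850985/9*1/380483 = -3850985/3424347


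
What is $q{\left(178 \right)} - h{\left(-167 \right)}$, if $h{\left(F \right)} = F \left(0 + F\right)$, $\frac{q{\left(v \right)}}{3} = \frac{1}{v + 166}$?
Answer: $- \frac{9593813}{344} \approx -27889.0$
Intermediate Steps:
$q{\left(v \right)} = \frac{3}{166 + v}$ ($q{\left(v \right)} = \frac{3}{v + 166} = \frac{3}{166 + v}$)
$h{\left(F \right)} = F^{2}$ ($h{\left(F \right)} = F F = F^{2}$)
$q{\left(178 \right)} - h{\left(-167 \right)} = \frac{3}{166 + 178} - \left(-167\right)^{2} = \frac{3}{344} - 27889 = - \frac{9593813}{344}$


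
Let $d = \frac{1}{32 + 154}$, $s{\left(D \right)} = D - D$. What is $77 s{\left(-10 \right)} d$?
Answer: $0$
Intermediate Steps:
$s{\left(D \right)} = 0$
$d = \frac{1}{186} \approx 0.0053763$
$77 s{\left(-10 \right)} d = 77 \cdot 0 \cdot \frac{1}{186} = 0 \cdot \frac{1}{186} = 0$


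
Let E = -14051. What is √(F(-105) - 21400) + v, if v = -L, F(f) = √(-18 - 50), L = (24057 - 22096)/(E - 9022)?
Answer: 1961/23073 + √(-21400 + 2*I*√17) ≈ 0.11318 + 146.29*I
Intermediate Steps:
L = -1961/23073 (L = (24057 - 22096)/(-14051 - 9022) = 1961/(-23073) = 1961*(-1/23073) = -1961/23073 ≈ -0.084991)
F(f) = 2*I*√17 (F(f) = √(-68) = 2*I*√17)
v = 1961/23073 (v = -1*(-1961/23073) = 1961/23073 ≈ 0.084991)
√(F(-105) - 21400) + v = √(2*I*√17 - 21400) + 1961/23073 = √(-21400 + 2*I*√17) + 1961/23073 = 1961/23073 + √(-21400 + 2*I*√17)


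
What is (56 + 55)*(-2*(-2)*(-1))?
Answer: -444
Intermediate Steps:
(56 + 55)*(-2*(-2)*(-1)) = 111*(4*(-1)) = 111*(-4) = -444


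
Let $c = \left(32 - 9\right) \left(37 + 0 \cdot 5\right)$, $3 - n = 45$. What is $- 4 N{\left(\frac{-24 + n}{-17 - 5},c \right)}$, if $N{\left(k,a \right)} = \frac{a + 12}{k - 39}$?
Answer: $\frac{863}{9} \approx 95.889$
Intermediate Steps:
$n = -42$ ($n = 3 - 45 = -42$)
$c = 851$ ($c = 23 \left(37 + 0\right) = 23 \cdot 37 = 851$)
$N{\left(k,a \right)} = \frac{12 + a}{-39 + k}$
$- 4 N{\left(\frac{-24 + n}{-17 - 5},c \right)} = - 4 \frac{12 + 851}{-39 + \frac{-24 - 42}{-17 - 5}} = - 4 \frac{1}{-39 - \frac{66}{-22}} \cdot 863 = - 4 \frac{1}{-39 - -3} \cdot 863 = - 4 \frac{1}{-39 + 3} \cdot 863 = - 4 \frac{1}{-36} \cdot 863 = - 4 \left(\left(- \frac{1}{36}\right) 863\right) = \left(-4\right) \left(- \frac{863}{36}\right) = \frac{863}{9}$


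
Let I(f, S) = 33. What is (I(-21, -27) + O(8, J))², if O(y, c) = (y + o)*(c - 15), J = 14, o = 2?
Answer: 529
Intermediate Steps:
O(y, c) = (-15 + c)*(2 + y) (O(y, c) = (y + 2)*(c - 15) = (2 + y)*(-15 + c) = (-15 + c)*(2 + y))
(I(-21, -27) + O(8, J))² = (33 + (-30 - 15*8 + 2*14 + 14*8))² = (33 + (-30 - 120 + 28 + 112))² = (33 - 10)² = 23² = 529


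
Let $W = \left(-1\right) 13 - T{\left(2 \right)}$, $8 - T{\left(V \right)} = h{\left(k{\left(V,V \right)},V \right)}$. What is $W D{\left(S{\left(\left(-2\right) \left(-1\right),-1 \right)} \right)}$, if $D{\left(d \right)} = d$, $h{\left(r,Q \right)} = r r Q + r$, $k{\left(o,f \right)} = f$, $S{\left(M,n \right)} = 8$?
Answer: $-88$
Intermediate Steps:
$h{\left(r,Q \right)} = r + Q r^{2}$ ($h{\left(r,Q \right)} = r^{2} Q + r = Q r^{2} + r = r + Q r^{2}$)
$T{\left(V \right)} = 8 - V \left(1 + V^{2}\right)$ ($T{\left(V \right)} = 8 - V \left(1 + V V\right) = 8 - V \left(1 + V^{2}\right)$)
$W = -11$ ($W = \left(-1\right) 13 - \left(8 - 2 - 2^{3}\right) = -13 - \left(8 - 2 - 8\right) = -13 - -2 = -13 + 2 = -11$)
$W D{\left(S{\left(\left(-2\right) \left(-1\right),-1 \right)} \right)} = \left(-11\right) 8 = -88$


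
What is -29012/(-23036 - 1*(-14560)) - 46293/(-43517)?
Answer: 413723668/92212523 ≈ 4.4866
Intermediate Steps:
-29012/(-23036 - 1*(-14560)) - 46293/(-43517) = -29012/(-23036 + 14560) - 46293*(-1/43517) = -29012/(-8476) + 46293/43517 = -29012*(-1/8476) + 46293/43517 = 7253/2119 + 46293/43517 = 413723668/92212523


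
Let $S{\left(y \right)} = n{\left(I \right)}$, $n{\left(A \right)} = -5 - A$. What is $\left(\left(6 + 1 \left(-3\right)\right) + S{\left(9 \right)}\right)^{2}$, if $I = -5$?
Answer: $9$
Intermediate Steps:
$S{\left(y \right)} = 0$ ($S{\left(y \right)} = -5 - -5 = -5 + 5 = 0$)
$\left(\left(6 + 1 \left(-3\right)\right) + S{\left(9 \right)}\right)^{2} = \left(\left(6 + 1 \left(-3\right)\right) + 0\right)^{2} = \left(\left(6 - 3\right) + 0\right)^{2} = \left(3 + 0\right)^{2} = 3^{2} = 9$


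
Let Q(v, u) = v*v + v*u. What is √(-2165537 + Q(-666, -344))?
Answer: I*√1492877 ≈ 1221.8*I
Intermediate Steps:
Q(v, u) = v² + u*v
√(-2165537 + Q(-666, -344)) = √(-2165537 - 666*(-344 - 666)) = √(-2165537 - 666*(-1010)) = √(-2165537 + 672660) = √(-1492877) = I*√1492877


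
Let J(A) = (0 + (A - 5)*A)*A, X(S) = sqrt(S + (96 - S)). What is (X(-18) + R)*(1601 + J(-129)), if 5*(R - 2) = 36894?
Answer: -82232924872/5 - 8913172*sqrt(6) ≈ -1.6468e+10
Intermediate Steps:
R = 36904/5 (R = 2 + (1/5)*36894 = 2 + 36894/5 = 36904/5 ≈ 7380.8)
X(S) = 4*sqrt(6) (X(S) = sqrt(96) = 4*sqrt(6))
J(A) = A**2*(-5 + A) (J(A) = (0 + (-5 + A)*A)*A = (0 + A*(-5 + A))*A = (A*(-5 + A))*A = A**2*(-5 + A))
(X(-18) + R)*(1601 + J(-129)) = (4*sqrt(6) + 36904/5)*(1601 + (-129)**2*(-5 - 129)) = (36904/5 + 4*sqrt(6))*(1601 + 16641*(-134)) = (36904/5 + 4*sqrt(6))*(1601 - 2229894) = (36904/5 + 4*sqrt(6))*(-2228293) = -82232924872/5 - 8913172*sqrt(6)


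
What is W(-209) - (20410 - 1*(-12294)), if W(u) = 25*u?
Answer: -37929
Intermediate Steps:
W(-209) - (20410 - 1*(-12294)) = 25*(-209) - (20410 - 1*(-12294)) = -5225 - (20410 + 12294) = -5225 - 1*32704 = -5225 - 32704 = -37929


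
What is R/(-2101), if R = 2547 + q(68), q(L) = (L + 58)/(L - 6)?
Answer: -79020/65131 ≈ -1.2132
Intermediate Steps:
q(L) = (58 + L)/(-6 + L)
R = 79020/31 (R = 2547 + (58 + 68)/(-6 + 68) = 2547 + 126/62 = 2547 + (1/62)*126 = 2547 + 63/31 = 79020/31 ≈ 2549.0)
R/(-2101) = (79020/31)/(-2101) = (79020/31)*(-1/2101) = -79020/65131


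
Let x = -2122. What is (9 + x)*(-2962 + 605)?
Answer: 4980341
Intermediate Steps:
(9 + x)*(-2962 + 605) = (9 - 2122)*(-2962 + 605) = -2113*(-2357) = 4980341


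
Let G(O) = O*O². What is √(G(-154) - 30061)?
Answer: 5*I*√147293 ≈ 1918.9*I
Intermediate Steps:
G(O) = O³
√(G(-154) - 30061) = √((-154)³ - 30061) = √(-3652264 - 30061) = √(-3682325) = 5*I*√147293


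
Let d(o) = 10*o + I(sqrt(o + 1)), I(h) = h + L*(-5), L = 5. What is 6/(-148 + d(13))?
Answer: -258/1835 - 6*sqrt(14)/1835 ≈ -0.15283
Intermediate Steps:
I(h) = -25 + h (I(h) = h + 5*(-5) = h - 25 = -25 + h)
d(o) = -25 + sqrt(1 + o) + 10*o (d(o) = 10*o + (-25 + sqrt(o + 1)) = 10*o + (-25 + sqrt(1 + o)) = -25 + sqrt(1 + o) + 10*o)
6/(-148 + d(13)) = 6/(-148 + (-25 + sqrt(1 + 13) + 10*13)) = 6/(-148 + (-25 + sqrt(14) + 130)) = 6/(-148 + (105 + sqrt(14))) = 6/(-43 + sqrt(14))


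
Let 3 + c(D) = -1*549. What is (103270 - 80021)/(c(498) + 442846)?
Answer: 23249/442294 ≈ 0.052565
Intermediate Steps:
c(D) = -552 (c(D) = -3 - 1*549 = -3 - 549 = -552)
(103270 - 80021)/(c(498) + 442846) = (103270 - 80021)/(-552 + 442846) = 23249/442294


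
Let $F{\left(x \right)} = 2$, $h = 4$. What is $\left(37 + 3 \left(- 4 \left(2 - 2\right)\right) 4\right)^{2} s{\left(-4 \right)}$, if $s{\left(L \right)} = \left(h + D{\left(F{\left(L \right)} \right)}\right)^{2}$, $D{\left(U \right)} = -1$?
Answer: $12321$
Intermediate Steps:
$s{\left(L \right)} = 9$ ($s{\left(L \right)} = \left(4 - 1\right)^{2} = 3^{2} = 9$)
$\left(37 + 3 \left(- 4 \left(2 - 2\right)\right) 4\right)^{2} s{\left(-4 \right)} = \left(37 + 3 \left(- 4 \left(2 - 2\right)\right) 4\right)^{2} \cdot 9 = \left(37 + 3 \left(\left(-4\right) 0\right) 4\right)^{2} \cdot 9 = \left(37 + 3 \cdot 0 \cdot 4\right)^{2} \cdot 9 = \left(37 + 0 \cdot 4\right)^{2} \cdot 9 = \left(37 + 0\right)^{2} \cdot 9 = 37^{2} \cdot 9 = 1369 \cdot 9 = 12321$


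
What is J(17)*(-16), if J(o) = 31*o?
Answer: -8432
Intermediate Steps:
J(17)*(-16) = (31*17)*(-16) = 527*(-16) = -8432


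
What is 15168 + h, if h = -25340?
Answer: -10172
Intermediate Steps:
15168 + h = 15168 - 25340 = -10172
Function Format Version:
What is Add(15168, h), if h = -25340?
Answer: -10172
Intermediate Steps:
Add(15168, h) = Add(15168, -25340) = -10172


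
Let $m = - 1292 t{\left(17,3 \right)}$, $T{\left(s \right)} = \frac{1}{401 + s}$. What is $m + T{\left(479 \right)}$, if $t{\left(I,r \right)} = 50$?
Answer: $- \frac{56847999}{880} \approx -64600.0$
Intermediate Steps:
$m = -64600$ ($m = \left(-1292\right) 50 = -64600$)
$m + T{\left(479 \right)} = -64600 + \frac{1}{401 + 479} = -64600 + \frac{1}{880} = - \frac{56847999}{880}$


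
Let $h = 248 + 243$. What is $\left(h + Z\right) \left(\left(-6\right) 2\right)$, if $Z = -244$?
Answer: $-2964$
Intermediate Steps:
$h = 491$
$\left(h + Z\right) \left(\left(-6\right) 2\right) = \left(491 - 244\right) \left(\left(-6\right) 2\right) = 247 \left(-12\right) = -2964$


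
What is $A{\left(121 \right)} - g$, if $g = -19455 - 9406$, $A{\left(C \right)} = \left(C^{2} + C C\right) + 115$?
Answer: $58258$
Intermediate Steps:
$A{\left(C \right)} = 115 + 2 C^{2}$ ($A{\left(C \right)} = \left(C^{2} + C^{2}\right) + 115 = 2 C^{2} + 115 = 115 + 2 C^{2}$)
$g = -28861$ ($g = -19455 - 9406 = -28861$)
$A{\left(121 \right)} - g = \left(115 + 2 \cdot 121^{2}\right) - -28861 = \left(115 + 2 \cdot 14641\right) + 28861 = \left(115 + 29282\right) + 28861 = 29397 + 28861 = 58258$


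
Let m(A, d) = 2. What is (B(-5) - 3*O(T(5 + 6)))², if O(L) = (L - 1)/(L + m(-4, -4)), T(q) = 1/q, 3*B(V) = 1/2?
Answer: 41209/19044 ≈ 2.1639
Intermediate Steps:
B(V) = ⅙ (B(V) = (⅓)/2 = (⅓)*(½) = ⅙)
O(L) = (-1 + L)/(2 + L) (O(L) = (L - 1)/(L + 2) = (-1 + L)/(2 + L))
(B(-5) - 3*O(T(5 + 6)))² = (⅙ - 3*(-1 + 1/(5 + 6))/(2 + 1/(5 + 6)))² = (⅙ - 3*(-1 + 1/11)/(2 + 1/11))² = (⅙ - 3*(-10)/(23/11*11))² = (⅙ - 33*(-10)/(23*11))² = (⅙ - 3*(-10/23))² = (⅙ + 30/23)² = (203/138)² = 41209/19044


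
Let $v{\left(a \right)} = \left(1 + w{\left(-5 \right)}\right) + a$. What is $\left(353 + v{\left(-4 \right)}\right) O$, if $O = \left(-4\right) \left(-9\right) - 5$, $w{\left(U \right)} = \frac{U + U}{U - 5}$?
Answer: $10881$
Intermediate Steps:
$w{\left(U \right)} = \frac{2 U}{-5 + U}$
$v{\left(a \right)} = 2 + a$ ($v{\left(a \right)} = \left(1 + 2 \left(-5\right) \frac{1}{-5 - 5}\right) + a = \left(1 + 2 \left(-5\right) \frac{1}{-10}\right) + a = \left(1 + 2 \left(-5\right) \left(- \frac{1}{10}\right)\right) + a = \left(1 + 1\right) + a = 2 + a$)
$O = 31$ ($O = 36 - 5 = 31$)
$\left(353 + v{\left(-4 \right)}\right) O = \left(353 + \left(2 - 4\right)\right) 31 = \left(353 - 2\right) 31 = 351 \cdot 31 = 10881$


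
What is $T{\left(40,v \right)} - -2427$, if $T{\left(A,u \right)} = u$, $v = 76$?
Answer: $2503$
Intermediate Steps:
$T{\left(40,v \right)} - -2427 = 76 - -2427 = 76 + 2427 = 2503$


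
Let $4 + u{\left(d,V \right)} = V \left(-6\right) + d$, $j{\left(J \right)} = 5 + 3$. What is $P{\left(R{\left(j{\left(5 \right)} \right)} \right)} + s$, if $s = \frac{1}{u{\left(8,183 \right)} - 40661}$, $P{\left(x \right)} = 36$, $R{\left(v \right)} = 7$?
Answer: $\frac{1503179}{41755} \approx 36.0$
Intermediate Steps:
$j{\left(J \right)} = 8$
$u{\left(d,V \right)} = -4 + d - 6 V$ ($u{\left(d,V \right)} = -4 + \left(V \left(-6\right) + d\right) = -4 - \left(- d + 6 V\right) = -4 + d - 6 V$)
$s = - \frac{1}{41755}$ ($s = \frac{1}{\left(-4 + 8 - 1098\right) - 40661} = \frac{1}{-1094 - 40661} = \frac{1}{-41755} = - \frac{1}{41755} \approx -2.3949 \cdot 10^{-5}$)
$P{\left(R{\left(j{\left(5 \right)} \right)} \right)} + s = 36 - \frac{1}{41755} = \frac{1503179}{41755}$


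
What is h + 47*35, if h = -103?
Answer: 1542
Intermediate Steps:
h + 47*35 = -103 + 47*35 = -103 + 1645 = 1542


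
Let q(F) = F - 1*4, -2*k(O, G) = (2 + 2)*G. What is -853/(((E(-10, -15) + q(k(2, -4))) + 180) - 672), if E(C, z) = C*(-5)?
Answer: 853/438 ≈ 1.9475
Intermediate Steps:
E(C, z) = -5*C
k(O, G) = -2*G (k(O, G) = -(2 + 2)*G/2 = -2*G)
q(F) = -4 + F (q(F) = F - 4 = -4 + F)
-853/(((E(-10, -15) + q(k(2, -4))) + 180) - 672) = -853/(((-5*(-10) + (-4 - 2*(-4))) + 180) - 672) = -853/(((50 + (-4 + 8)) + 180) - 672) = -853/(((50 + 4) + 180) - 672) = -853/((54 + 180) - 672) = -853/(234 - 672) = -853/(-438) = -1/438*(-853) = 853/438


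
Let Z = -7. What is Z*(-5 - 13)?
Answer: 126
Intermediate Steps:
Z*(-5 - 13) = -7*(-5 - 13) = -7*(-18) = 126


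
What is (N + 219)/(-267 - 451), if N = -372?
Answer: 153/718 ≈ 0.21309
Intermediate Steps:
(N + 219)/(-267 - 451) = (-372 + 219)/(-267 - 451) = -153/(-718) = -153*(-1/718) = 153/718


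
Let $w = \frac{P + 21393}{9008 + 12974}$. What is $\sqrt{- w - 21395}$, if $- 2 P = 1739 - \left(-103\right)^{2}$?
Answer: $\frac{13 i \sqrt{15294097401}}{10991} \approx 146.27 i$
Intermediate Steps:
$P = 4435$ ($P = - \frac{1739 - \left(-103\right)^{2}}{2} = - \frac{1739 - 10609}{2} = \left(- \frac{1}{2}\right) \left(-8870\right) = 4435$)
$w = \frac{12914}{10991}$ ($w = \frac{4435 + 21393}{9008 + 12974} = \frac{25828}{21982} = 25828 \cdot \frac{1}{21982} = \frac{12914}{10991} \approx 1.175$)
$\sqrt{- w - 21395} = \sqrt{\left(-1\right) \frac{12914}{10991} - 21395} = \sqrt{- \frac{12914}{10991} - 21395} = \sqrt{- \frac{235165359}{10991}} = \frac{13 i \sqrt{15294097401}}{10991}$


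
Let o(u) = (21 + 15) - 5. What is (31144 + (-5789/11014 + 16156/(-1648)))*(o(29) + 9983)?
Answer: 353687910760923/1134442 ≈ 3.1177e+8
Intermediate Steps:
o(u) = 31 (o(u) = 36 - 5 = 31)
(31144 + (-5789/11014 + 16156/(-1648)))*(o(29) + 9983) = (31144 + (-5789/11014 + 16156/(-1648)))*(31 + 9983) = (31144 + (-5789*1/11014 + 16156*(-1/1648)))*10014 = (31144 + (-5789/11014 - 4039/412))*10014 = (31144 - 23435307/2268884)*10014 = (70638687989/2268884)*10014 = 353687910760923/1134442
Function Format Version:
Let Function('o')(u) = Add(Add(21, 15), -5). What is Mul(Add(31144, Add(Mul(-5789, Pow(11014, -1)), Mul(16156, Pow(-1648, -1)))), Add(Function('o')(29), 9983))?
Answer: Rational(353687910760923, 1134442) ≈ 3.1177e+8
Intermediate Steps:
Function('o')(u) = 31 (Function('o')(u) = Add(36, -5) = 31)
Mul(Add(31144, Add(Mul(-5789, Pow(11014, -1)), Mul(16156, Pow(-1648, -1)))), Add(Function('o')(29), 9983)) = Mul(Add(31144, Add(Mul(-5789, Pow(11014, -1)), Mul(16156, Pow(-1648, -1)))), Add(31, 9983)) = Mul(Add(31144, Add(Mul(-5789, Rational(1, 11014)), Mul(16156, Rational(-1, 1648)))), 10014) = Mul(Add(31144, Add(Rational(-5789, 11014), Rational(-4039, 412))), 10014) = Mul(Add(31144, Rational(-23435307, 2268884)), 10014) = Mul(Rational(70638687989, 2268884), 10014) = Rational(353687910760923, 1134442)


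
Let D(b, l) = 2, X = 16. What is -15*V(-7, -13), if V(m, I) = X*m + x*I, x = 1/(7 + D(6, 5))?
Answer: 5105/3 ≈ 1701.7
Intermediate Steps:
x = 1/9 (x = 1/(7 + 2) = 1/9 ≈ 0.11111)
V(m, I) = 16*m + I/9
-15*V(-7, -13) = -15*(16*(-7) + (1/9)*(-13)) = -15*(-112 - 13/9) = -15*(-1021/9) = 5105/3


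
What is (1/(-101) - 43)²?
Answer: 18870336/10201 ≈ 1849.9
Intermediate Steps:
(1/(-101) - 43)² = (-1/101 - 43)² = (-4344/101)² = 18870336/10201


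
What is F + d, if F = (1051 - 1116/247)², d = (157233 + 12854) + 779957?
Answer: 124773661757/61009 ≈ 2.0452e+6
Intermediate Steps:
d = 950044 (d = 170087 + 779957 = 950044)
F = 66812427361/61009 (F = (1051 - 1116*1/247)² = (1051 - 1116/247)² = (258481/247)² = 66812427361/61009 ≈ 1.0951e+6)
F + d = 66812427361/61009 + 950044 = 124773661757/61009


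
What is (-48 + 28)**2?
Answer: 400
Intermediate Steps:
(-48 + 28)**2 = (-20)**2 = 400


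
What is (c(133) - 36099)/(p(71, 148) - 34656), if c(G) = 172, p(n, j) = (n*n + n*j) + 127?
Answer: 35927/18980 ≈ 1.8929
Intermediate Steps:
p(n, j) = 127 + n² + j*n (p(n, j) = (n² + j*n) + 127 = 127 + n² + j*n)
(c(133) - 36099)/(p(71, 148) - 34656) = (172 - 36099)/((127 + 71² + 148*71) - 34656) = -35927/((127 + 5041 + 10508) - 34656) = -35927/(15676 - 34656) = -35927/(-18980) = -35927*(-1/18980) = 35927/18980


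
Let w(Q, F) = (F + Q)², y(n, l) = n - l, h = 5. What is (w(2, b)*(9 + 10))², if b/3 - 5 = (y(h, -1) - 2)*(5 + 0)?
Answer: 12690247801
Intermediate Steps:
b = 75 (b = 15 + 3*(((5 - 1*(-1)) - 2)*(5 + 0)) = 15 + 3*(((5 + 1) - 2)*5) = 15 + 3*((6 - 2)*5) = 15 + 3*(4*5) = 15 + 3*20 = 15 + 60 = 75)
(w(2, b)*(9 + 10))² = ((75 + 2)²*(9 + 10))² = (77²*19)² = (5929*19)² = 112651² = 12690247801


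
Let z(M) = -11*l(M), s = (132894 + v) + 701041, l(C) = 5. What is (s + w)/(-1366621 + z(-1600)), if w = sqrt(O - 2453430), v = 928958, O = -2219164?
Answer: -1762893/1366676 - I*sqrt(4672594)/1366676 ≈ -1.2899 - 0.0015817*I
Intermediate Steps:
s = 1762893 (s = (132894 + 928958) + 701041 = 1061852 + 701041 = 1762893)
z(M) = -55 (z(M) = -11*5 = -55)
w = I*sqrt(4672594) (w = sqrt(-2219164 - 2453430) = sqrt(-4672594) = I*sqrt(4672594) ≈ 2161.6*I)
(s + w)/(-1366621 + z(-1600)) = (1762893 + I*sqrt(4672594))/(-1366621 - 55) = (1762893 + I*sqrt(4672594))/(-1366676) = (1762893 + I*sqrt(4672594))*(-1/1366676) = -1762893/1366676 - I*sqrt(4672594)/1366676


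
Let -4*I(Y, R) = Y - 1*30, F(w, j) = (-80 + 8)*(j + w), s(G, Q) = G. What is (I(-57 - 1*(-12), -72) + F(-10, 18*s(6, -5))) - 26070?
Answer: -132429/4 ≈ -33107.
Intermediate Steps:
F(w, j) = -72*j - 72*w (F(w, j) = -72*(j + w) = -72*j - 72*w)
I(Y, R) = 15/2 - Y/4 (I(Y, R) = -(Y - 1*30)/4 = -(Y - 30)/4 = -(-30 + Y)/4 = 15/2 - Y/4)
(I(-57 - 1*(-12), -72) + F(-10, 18*s(6, -5))) - 26070 = ((15/2 - (-57 - 1*(-12))/4) + (-1296*6 - 72*(-10))) - 26070 = ((15/2 - (-57 + 12)/4) + (-72*108 + 720)) - 26070 = ((15/2 - 1/4*(-45)) + (-7776 + 720)) - 26070 = ((15/2 + 45/4) - 7056) - 26070 = (75/4 - 7056) - 26070 = -28149/4 - 26070 = -132429/4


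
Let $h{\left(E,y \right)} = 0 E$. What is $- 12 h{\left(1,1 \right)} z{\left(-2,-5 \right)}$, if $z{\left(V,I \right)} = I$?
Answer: $0$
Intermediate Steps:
$h{\left(E,y \right)} = 0$
$- 12 h{\left(1,1 \right)} z{\left(-2,-5 \right)} = \left(-12\right) 0 \left(-5\right) = 0 \left(-5\right) = 0$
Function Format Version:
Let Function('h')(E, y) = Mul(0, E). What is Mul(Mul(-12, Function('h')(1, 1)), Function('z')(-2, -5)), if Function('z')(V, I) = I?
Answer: 0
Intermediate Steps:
Function('h')(E, y) = 0
Mul(Mul(-12, Function('h')(1, 1)), Function('z')(-2, -5)) = Mul(Mul(-12, 0), -5) = Mul(0, -5) = 0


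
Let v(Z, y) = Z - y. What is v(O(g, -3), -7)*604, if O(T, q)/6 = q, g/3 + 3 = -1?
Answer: -6644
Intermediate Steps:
g = -12 (g = -9 + 3*(-1) = -9 - 3 = -12)
O(T, q) = 6*q
v(O(g, -3), -7)*604 = (6*(-3) - 1*(-7))*604 = (-18 + 7)*604 = -11*604 = -6644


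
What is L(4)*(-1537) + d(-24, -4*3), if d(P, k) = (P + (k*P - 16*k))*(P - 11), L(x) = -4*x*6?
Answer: 131592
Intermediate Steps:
L(x) = -24*x
d(P, k) = (-11 + P)*(P - 16*k + P*k) (d(P, k) = (P + (P*k - 16*k))*(-11 + P) = (P + (-16*k + P*k))*(-11 + P) = (P - 16*k + P*k)*(-11 + P) = (-11 + P)*(P - 16*k + P*k))
L(4)*(-1537) + d(-24, -4*3) = -24*4*(-1537) + ((-24)**2 - 11*(-24) + 176*(-4*3) - 4*3*(-24)**2 - 27*(-24)*(-4*3)) = -96*(-1537) + (576 + 264 + 176*(-12) - 12*576 - 27*(-24)*(-12)) = 147552 + (576 + 264 - 2112 - 6912 - 7776) = 147552 - 15960 = 131592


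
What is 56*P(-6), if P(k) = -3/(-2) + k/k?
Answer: 140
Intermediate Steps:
P(k) = 5/2 (P(k) = -3*(-½) + 1 = 3/2 + 1 = 5/2)
56*P(-6) = 56*(5/2) = 140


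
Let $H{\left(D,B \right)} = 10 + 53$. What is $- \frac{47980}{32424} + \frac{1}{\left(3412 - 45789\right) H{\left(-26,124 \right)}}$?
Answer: $- \frac{1524936731}{1030523886} \approx -1.4798$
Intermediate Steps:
$H{\left(D,B \right)} = 63$
$- \frac{47980}{32424} + \frac{1}{\left(3412 - 45789\right) H{\left(-26,124 \right)}} = - \frac{47980}{32424} + \frac{1}{\left(3412 - 45789\right) 63} = \left(-47980\right) \frac{1}{32424} + \frac{1}{-42377} \cdot \frac{1}{63} = - \frac{11995}{8106} - \frac{1}{2669751} = - \frac{1524936731}{1030523886}$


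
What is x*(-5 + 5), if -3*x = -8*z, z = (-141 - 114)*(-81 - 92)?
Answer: 0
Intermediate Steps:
z = 44115 (z = -255*(-173) = 44115)
x = 117640 (x = -(-8)*44115/3 = -1/3*(-352920) = 117640)
x*(-5 + 5) = 117640*(-5 + 5) = 117640*0 = 0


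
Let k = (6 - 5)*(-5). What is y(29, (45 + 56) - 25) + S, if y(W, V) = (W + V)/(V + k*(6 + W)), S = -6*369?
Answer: -73097/33 ≈ -2215.1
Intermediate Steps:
k = -5 (k = 1*(-5) = -5)
S = -2214
y(W, V) = (V + W)/(-30 + V - 5*W) (y(W, V) = (W + V)/(V - 5*(6 + W)) = (V + W)/(V + (-30 - 5*W)) = (V + W)/(-30 + V - 5*W))
y(29, (45 + 56) - 25) + S = (((45 + 56) - 25) + 29)/(-30 + ((45 + 56) - 25) - 5*29) - 2214 = ((101 - 25) + 29)/(-30 + (101 - 25) - 145) - 2214 = (76 + 29)/(-30 + 76 - 145) - 2214 = 105/(-99) - 2214 = -1/99*105 - 2214 = -35/33 - 2214 = -73097/33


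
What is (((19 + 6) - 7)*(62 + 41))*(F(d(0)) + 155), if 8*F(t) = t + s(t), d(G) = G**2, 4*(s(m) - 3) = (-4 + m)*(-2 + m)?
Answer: 1154115/4 ≈ 2.8853e+5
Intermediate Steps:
s(m) = 3 + (-4 + m)*(-2 + m)/4 (s(m) = 3 + ((-4 + m)*(-2 + m))/4 = 3 + (-4 + m)*(-2 + m)/4)
F(t) = 5/8 - t/16 + t**2/32 (F(t) = (t + (5 - 3*t/2 + t**2/4))/8 = (5 - t/2 + t**2/4)/8 = 5/8 - t/16 + t**2/32)
(((19 + 6) - 7)*(62 + 41))*(F(d(0)) + 155) = (((19 + 6) - 7)*(62 + 41))*((5/8 - 1/16*0**2 + (0**2)**2/32) + 155) = ((25 - 7)*103)*((5/8 - 1/16*0 + (1/32)*0**2) + 155) = (18*103)*((5/8 + 0 + (1/32)*0) + 155) = 1854*((5/8 + 0 + 0) + 155) = 1854*(5/8 + 155) = 1854*(1245/8) = 1154115/4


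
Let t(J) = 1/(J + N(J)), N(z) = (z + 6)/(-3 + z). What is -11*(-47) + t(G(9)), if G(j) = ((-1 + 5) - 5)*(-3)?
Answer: 517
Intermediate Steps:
G(j) = 3 (G(j) = (4 - 5)*(-3) = -1*(-3) = 3)
N(z) = (6 + z)/(-3 + z)
t(J) = 1/(J + (6 + J)/(-3 + J))
-11*(-47) + t(G(9)) = -11*(-47) + (-3 + 3)/(6 + 3 + 3*(-3 + 3)) = 517 + 0/(6 + 3 + 3*0) = 517 + 0/(6 + 3 + 0) = 517 + 0/9 = 517 + (1/9)*0 = 517 + 0 = 517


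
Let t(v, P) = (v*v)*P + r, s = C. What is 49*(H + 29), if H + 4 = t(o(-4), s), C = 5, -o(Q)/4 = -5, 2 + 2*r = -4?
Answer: 99078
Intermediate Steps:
r = -3 (r = -1 + (½)*(-4) = -1 - 2 = -3)
o(Q) = 20 (o(Q) = -4*(-5) = 20)
s = 5
t(v, P) = -3 + P*v² (t(v, P) = (v*v)*P - 3 = v²*P - 3 = P*v² - 3 = -3 + P*v²)
H = 1993 (H = -4 + (-3 + 5*20²) = -4 + (-3 + 5*400) = -4 + (-3 + 2000) = -4 + 1997 = 1993)
49*(H + 29) = 49*(1993 + 29) = 49*2022 = 99078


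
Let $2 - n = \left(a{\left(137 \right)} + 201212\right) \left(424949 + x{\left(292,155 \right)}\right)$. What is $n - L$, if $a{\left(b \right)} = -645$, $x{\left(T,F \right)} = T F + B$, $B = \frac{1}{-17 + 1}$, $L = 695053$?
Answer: $- \frac{1508945456297}{16} \approx -9.4309 \cdot 10^{10}$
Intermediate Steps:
$B = - \frac{1}{16}$ ($B = \frac{1}{-16} = - \frac{1}{16} \approx -0.0625$)
$x{\left(T,F \right)} = - \frac{1}{16} + F T$ ($x{\left(T,F \right)} = T F - \frac{1}{16} = F T - \frac{1}{16} = - \frac{1}{16} + F T$)
$n = - \frac{1508934335449}{16}$ ($n = 2 - \left(-645 + 201212\right) \left(424949 + \left(- \frac{1}{16} + 155 \cdot 292\right)\right) = 2 - 200567 \left(424949 + \left(- \frac{1}{16} + 45260\right)\right) = 2 - 200567 \left(424949 + \frac{724159}{16}\right) = 2 - 200567 \cdot \frac{7523343}{16} = 2 - \frac{1508934335481}{16} = - \frac{1508934335449}{16} \approx -9.4308 \cdot 10^{10}$)
$n - L = - \frac{1508934335449}{16} - 695053 = - \frac{1508945456297}{16}$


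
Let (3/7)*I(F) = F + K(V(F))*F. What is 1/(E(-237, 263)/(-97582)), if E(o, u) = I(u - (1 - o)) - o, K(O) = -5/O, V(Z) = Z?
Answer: -292746/851 ≈ -344.00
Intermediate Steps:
I(F) = -35/3 + 7*F/3 (I(F) = 7*(F + (-5/F)*F)/3 = 7*(F - 5)/3 = 7*(-5 + F)/3 = -35/3 + 7*F/3)
E(o, u) = -14 + 4*o/3 + 7*u/3 (E(o, u) = (-35/3 + 7*(u - (1 - o))/3) - o = (-35/3 + 7*(u + (-1 + o))/3) - o = (-35/3 + 7*(-1 + o + u)/3) - o = (-35/3 + (-7/3 + 7*o/3 + 7*u/3)) - o = (-14 + 7*o/3 + 7*u/3) - o = -14 + 4*o/3 + 7*u/3)
1/(E(-237, 263)/(-97582)) = 1/((-14 + (4/3)*(-237) + (7/3)*263)/(-97582)) = 1/((-14 - 316 + 1841/3)*(-1/97582)) = 1/((851/3)*(-1/97582)) = 1/(-851/292746) = -292746/851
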